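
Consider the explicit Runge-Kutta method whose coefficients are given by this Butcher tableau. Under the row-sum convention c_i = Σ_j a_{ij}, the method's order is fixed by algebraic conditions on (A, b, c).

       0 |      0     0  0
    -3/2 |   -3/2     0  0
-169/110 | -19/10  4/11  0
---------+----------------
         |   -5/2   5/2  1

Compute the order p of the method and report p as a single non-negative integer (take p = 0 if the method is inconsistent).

1

b = (-5/2, 5/2, 1)
c = (0, -3/2, -169/110)
Ac = (0, 0, -6/11)
Σ b_i: (-5/2)·1 + 5/2·1 + 1·1 = 1 ✓
b·c: 5/2·(-3/2) + 1·(-169/110) = -1163/220 ≠ 1/2 ⇒ order 1.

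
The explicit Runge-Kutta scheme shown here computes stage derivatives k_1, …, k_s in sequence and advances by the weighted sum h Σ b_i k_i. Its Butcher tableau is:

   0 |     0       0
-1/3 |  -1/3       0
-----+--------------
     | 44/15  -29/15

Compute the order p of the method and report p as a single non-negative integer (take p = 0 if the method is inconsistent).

1

b = (44/15, -29/15)
c = (0, -1/3)
Σ b_i: 44/15·1 + (-29/15)·1 = 1 ✓
b·c: (-29/15)·(-1/3) = 29/45 ≠ 1/2 ⇒ order 1.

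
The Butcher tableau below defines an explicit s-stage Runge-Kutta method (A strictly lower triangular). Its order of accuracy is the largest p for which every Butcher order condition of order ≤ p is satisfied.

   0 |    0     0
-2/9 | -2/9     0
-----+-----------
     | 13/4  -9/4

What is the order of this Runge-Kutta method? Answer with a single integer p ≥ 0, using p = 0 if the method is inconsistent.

b = (13/4, -9/4)
c = (0, -2/9)
Σ b_i: 13/4·1 + (-9/4)·1 = 1 ✓
b·c: (-9/4)·(-2/9) = 1/2 ✓; 2 stages ⇒ order 2.

2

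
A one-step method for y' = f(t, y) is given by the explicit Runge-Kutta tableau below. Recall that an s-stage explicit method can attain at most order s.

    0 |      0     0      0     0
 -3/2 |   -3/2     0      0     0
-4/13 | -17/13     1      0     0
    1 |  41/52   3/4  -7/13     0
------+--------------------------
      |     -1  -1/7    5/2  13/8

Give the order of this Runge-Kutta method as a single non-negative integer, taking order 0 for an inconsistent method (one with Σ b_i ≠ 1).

b = (-1, -1/7, 5/2, 13/8)
c = (0, -3/2, -4/13, 1)
Ac = (0, 0, -3/2, -1297/1352)
Σ b_i: (-1)·1 + (-1/7)·1 + 5/2·1 + 13/8·1 = 167/56 ≠ 1 ⇒ order 0.

0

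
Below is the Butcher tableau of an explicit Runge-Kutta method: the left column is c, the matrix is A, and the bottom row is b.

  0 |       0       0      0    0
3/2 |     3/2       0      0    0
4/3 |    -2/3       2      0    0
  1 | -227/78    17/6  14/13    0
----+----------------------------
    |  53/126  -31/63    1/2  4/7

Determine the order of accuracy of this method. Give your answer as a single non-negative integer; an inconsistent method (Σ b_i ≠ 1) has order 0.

b = (53/126, -31/63, 1/2, 4/7)
c = (0, 3/2, 4/3, 1)
Ac = (0, 0, 3, 887/156)
Σ b_i: 53/126·1 + (-31/63)·1 + 1/2·1 + 4/7·1 = 1 ✓
b·c: (-31/63)·3/2 + 1/2·4/3 + 4/7·1 = 1/2 ✓
b·c²: (-31/63)·9/4 + 1/2·16/9 + 4/7·1 = 89/252 ≠ 1/3 ⇒ order 2.
b·Ac: 1/2·3 + 4/7·887/156 = 2593/546 ≠ 1/6

2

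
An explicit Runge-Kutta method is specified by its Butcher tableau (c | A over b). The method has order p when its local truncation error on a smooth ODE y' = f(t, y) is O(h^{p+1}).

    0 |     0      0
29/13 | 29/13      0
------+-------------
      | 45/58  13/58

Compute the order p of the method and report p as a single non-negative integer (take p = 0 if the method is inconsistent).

2

b = (45/58, 13/58)
c = (0, 29/13)
Σ b_i: 45/58·1 + 13/58·1 = 1 ✓
b·c: 13/58·29/13 = 1/2 ✓; 2 stages ⇒ order 2.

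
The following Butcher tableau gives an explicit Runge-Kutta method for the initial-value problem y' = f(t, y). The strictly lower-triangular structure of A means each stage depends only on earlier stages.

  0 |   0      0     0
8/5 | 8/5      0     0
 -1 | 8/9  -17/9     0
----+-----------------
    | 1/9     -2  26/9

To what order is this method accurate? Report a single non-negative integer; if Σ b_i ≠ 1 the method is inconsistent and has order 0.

b = (1/9, -2, 26/9)
c = (0, 8/5, -1)
Ac = (0, 0, -136/45)
Σ b_i: 1/9·1 + (-2)·1 + 26/9·1 = 1 ✓
b·c: (-2)·8/5 + 26/9·(-1) = -274/45 ≠ 1/2 ⇒ order 1.

1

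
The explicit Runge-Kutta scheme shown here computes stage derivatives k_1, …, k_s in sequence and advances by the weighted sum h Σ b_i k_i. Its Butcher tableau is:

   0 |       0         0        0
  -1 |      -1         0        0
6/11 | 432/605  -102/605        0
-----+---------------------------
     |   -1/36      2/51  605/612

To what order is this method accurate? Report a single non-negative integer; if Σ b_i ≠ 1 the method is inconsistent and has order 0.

3

b = (-1/36, 2/51, 605/612)
c = (0, -1, 6/11)
Ac = (0, 0, 102/605)
Σ b_i: (-1/36)·1 + 2/51·1 + 605/612·1 = 1 ✓
b·c: 2/51·(-1) + 605/612·6/11 = 1/2 ✓
b·c²: 2/51·1 + 605/612·36/121 = 1/3 ✓
b·Ac: 605/612·102/605 = 1/6 ✓; 3 stages ⇒ order 3.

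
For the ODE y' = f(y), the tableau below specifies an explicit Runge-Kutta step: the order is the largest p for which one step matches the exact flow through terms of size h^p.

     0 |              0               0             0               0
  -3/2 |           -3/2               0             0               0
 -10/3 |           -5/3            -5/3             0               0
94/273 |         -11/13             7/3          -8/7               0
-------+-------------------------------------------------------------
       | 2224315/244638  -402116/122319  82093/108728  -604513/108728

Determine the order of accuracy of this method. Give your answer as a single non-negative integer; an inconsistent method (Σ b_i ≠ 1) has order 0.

b = (2224315/244638, -402116/122319, 82093/108728, -604513/108728)
c = (0, -3/2, -10/3, 94/273)
Ac = (0, 0, 5/2, 13/42)
Σ b_i: 2224315/244638·1 + (-402116/122319)·1 + 82093/108728·1 + (-604513/108728)·1 = 1 ✓
b·c: (-402116/122319)·(-3/2) + 82093/108728·(-10/3) + (-604513/108728)·94/273 = 1/2 ✓
b·c²: (-402116/122319)·9/4 + 82093/108728·100/9 + (-604513/108728)·8836/74529 = 1/3 ✓
b·Ac: 82093/108728·5/2 + (-604513/108728)·13/42 = 1/6 ✓
b·c³: (-402116/122319)·(-27/8) + 82093/108728·(-1000/27) + (-604513/108728)·830584/20346417 = -1141774649/66786174 ≠ 1/4 ⇒ order 3.
b·(c∘Ac): 82093/108728·(-25/3) + (-604513/108728)·47/441 = -3368407/489276 ≠ 1/8
b·Ac²: 82093/108728·(-15/4) + (-604513/108728)·(-1877/252) = 18876661/489276 ≠ 1/12
b·A²c: (-604513/108728)·(-20/7) = 431795/27182 ≠ 1/24

3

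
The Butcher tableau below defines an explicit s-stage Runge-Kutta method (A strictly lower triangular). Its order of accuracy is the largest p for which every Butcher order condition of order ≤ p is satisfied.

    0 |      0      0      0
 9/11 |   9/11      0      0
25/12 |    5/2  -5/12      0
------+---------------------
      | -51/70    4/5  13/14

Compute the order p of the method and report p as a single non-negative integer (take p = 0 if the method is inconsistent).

1

b = (-51/70, 4/5, 13/14)
c = (0, 9/11, 25/12)
Ac = (0, 0, -15/44)
Σ b_i: (-51/70)·1 + 4/5·1 + 13/14·1 = 1 ✓
b·c: 4/5·9/11 + 13/14·25/12 = 23923/9240 ≠ 1/2 ⇒ order 1.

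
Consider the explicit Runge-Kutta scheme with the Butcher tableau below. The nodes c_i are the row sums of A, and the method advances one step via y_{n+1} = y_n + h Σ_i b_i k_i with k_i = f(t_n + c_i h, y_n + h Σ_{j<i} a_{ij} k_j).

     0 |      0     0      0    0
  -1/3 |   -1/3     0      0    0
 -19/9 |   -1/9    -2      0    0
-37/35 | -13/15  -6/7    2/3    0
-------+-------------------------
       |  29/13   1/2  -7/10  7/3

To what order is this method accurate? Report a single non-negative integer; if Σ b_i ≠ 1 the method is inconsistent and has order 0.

b = (29/13, 1/2, -7/10, 7/3)
c = (0, -1/3, -19/9, -37/35)
Ac = (0, 0, 2/3, -212/189)
Σ b_i: 29/13·1 + 1/2·1 + (-7/10)·1 + 7/3·1 = 851/195 ≠ 1 ⇒ order 0.

0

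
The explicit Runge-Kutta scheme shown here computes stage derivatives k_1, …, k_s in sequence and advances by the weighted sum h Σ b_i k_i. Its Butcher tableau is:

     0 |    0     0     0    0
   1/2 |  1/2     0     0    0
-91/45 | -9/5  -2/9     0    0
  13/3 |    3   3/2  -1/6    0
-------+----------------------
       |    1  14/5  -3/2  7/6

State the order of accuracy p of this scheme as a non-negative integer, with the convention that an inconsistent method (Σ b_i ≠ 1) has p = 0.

b = (1, 14/5, -3/2, 7/6)
c = (0, 1/2, -91/45, 13/3)
Ac = (0, 0, -1/9, 587/540)
Σ b_i: 1·1 + 14/5·1 + (-3/2)·1 + 7/6·1 = 52/15 ≠ 1 ⇒ order 0.

0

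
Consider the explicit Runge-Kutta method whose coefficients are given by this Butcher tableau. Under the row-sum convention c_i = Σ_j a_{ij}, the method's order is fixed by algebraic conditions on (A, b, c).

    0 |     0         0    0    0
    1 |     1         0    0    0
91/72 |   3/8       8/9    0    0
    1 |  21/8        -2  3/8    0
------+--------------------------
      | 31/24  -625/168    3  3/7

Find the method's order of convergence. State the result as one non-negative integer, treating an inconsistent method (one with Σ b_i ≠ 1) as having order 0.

2

b = (31/24, -625/168, 3, 3/7)
c = (0, 1, 91/72, 1)
Ac = (0, 0, 8/9, -293/192)
Σ b_i: 31/24·1 + (-625/168)·1 + 3·1 + 3/7·1 = 1 ✓
b·c: (-625/168)·1 + 3·91/72 + 3/7·1 = 1/2 ✓
b·c²: (-625/168)·1 + 3·8281/5184 + 3/7·1 = 2593/1728 ≠ 1/3 ⇒ order 2.
b·Ac: 3·8/9 + 3/7·(-293/192) = 2705/1344 ≠ 1/6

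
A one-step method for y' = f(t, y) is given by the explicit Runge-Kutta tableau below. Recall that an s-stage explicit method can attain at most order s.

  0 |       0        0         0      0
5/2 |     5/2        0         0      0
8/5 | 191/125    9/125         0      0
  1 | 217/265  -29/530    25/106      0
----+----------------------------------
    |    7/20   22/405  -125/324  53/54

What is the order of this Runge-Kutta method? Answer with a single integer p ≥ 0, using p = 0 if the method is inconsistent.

b = (7/20, 22/405, -125/324, 53/54)
c = (0, 5/2, 8/5, 1)
Ac = (0, 0, 9/50, 51/212)
Σ b_i: 7/20·1 + 22/405·1 + (-125/324)·1 + 53/54·1 = 1 ✓
b·c: 22/405·5/2 + (-125/324)·8/5 + 53/54·1 = 1/2 ✓
b·c²: 22/405·25/4 + (-125/324)·64/25 + 53/54·1 = 1/3 ✓
b·Ac: (-125/324)·9/50 + 53/54·51/212 = 1/6 ✓
b·c³: 22/405·125/8 + (-125/324)·512/125 + 53/54·1 = 1/4 ✓
b·(c∘Ac): (-125/324)·36/125 + 53/54·51/212 = 1/8 ✓
b·Ac²: (-125/324)·9/20 + 53/54·111/424 = 1/12 ✓
b·A²c: 53/54·9/212 = 1/24 ✓; 4 stages ⇒ order 4.

4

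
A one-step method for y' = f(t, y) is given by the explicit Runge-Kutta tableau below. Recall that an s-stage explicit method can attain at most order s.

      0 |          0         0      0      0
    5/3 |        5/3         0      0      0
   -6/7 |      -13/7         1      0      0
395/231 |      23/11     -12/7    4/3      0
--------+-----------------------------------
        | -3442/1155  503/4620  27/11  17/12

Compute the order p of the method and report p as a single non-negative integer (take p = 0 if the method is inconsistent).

2

b = (-3442/1155, 503/4620, 27/11, 17/12)
c = (0, 5/3, -6/7, 395/231)
Ac = (0, 0, 5/3, -4)
Σ b_i: (-3442/1155)·1 + 503/4620·1 + 27/11·1 + 17/12·1 = 1 ✓
b·c: 503/4620·5/3 + 27/11·(-6/7) + 17/12·395/231 = 1/2 ✓
b·c²: 503/4620·25/9 + 27/11·36/49 + 17/12·156025/53361 = 1000204/160083 ≠ 1/3 ⇒ order 2.
b·Ac: 27/11·5/3 + 17/12·(-4) = -52/33 ≠ 1/6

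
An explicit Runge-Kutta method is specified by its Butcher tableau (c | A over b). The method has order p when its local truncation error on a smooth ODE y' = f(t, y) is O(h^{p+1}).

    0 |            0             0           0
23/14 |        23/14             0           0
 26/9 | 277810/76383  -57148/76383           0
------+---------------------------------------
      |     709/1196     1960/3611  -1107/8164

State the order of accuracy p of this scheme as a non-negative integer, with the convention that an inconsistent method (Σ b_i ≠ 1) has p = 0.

3

b = (709/1196, 1960/3611, -1107/8164)
c = (0, 23/14, 26/9)
Ac = (0, 0, -4082/3321)
Σ b_i: 709/1196·1 + 1960/3611·1 + (-1107/8164)·1 = 1 ✓
b·c: 1960/3611·23/14 + (-1107/8164)·26/9 = 1/2 ✓
b·c²: 1960/3611·529/196 + (-1107/8164)·676/81 = 1/3 ✓
b·Ac: (-1107/8164)·(-4082/3321) = 1/6 ✓; 3 stages ⇒ order 3.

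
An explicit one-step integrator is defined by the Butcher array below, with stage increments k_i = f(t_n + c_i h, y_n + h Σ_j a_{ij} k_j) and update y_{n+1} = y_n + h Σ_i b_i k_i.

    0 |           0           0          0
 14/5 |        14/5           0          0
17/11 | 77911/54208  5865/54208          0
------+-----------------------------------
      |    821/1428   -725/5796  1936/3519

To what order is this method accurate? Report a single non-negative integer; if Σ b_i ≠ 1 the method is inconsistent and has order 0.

b = (821/1428, -725/5796, 1936/3519)
c = (0, 14/5, 17/11)
Ac = (0, 0, 1173/3872)
Σ b_i: 821/1428·1 + (-725/5796)·1 + 1936/3519·1 = 1 ✓
b·c: (-725/5796)·14/5 + 1936/3519·17/11 = 1/2 ✓
b·c²: (-725/5796)·196/25 + 1936/3519·289/121 = 1/3 ✓
b·Ac: 1936/3519·1173/3872 = 1/6 ✓; 3 stages ⇒ order 3.

3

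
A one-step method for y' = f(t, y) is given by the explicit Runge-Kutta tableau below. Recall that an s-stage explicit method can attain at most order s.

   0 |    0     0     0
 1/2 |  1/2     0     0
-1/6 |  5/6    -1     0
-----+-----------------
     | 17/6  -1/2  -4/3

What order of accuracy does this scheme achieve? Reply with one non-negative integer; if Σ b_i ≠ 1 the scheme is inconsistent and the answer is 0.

b = (17/6, -1/2, -4/3)
c = (0, 1/2, -1/6)
Ac = (0, 0, -1/2)
Σ b_i: 17/6·1 + (-1/2)·1 + (-4/3)·1 = 1 ✓
b·c: (-1/2)·1/2 + (-4/3)·(-1/6) = -1/36 ≠ 1/2 ⇒ order 1.

1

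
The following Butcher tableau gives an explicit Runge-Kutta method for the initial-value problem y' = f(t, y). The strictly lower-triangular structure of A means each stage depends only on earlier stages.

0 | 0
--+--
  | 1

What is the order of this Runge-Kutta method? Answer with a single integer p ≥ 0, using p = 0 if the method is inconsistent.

1

b = (1)
c = (0)
Σ b_i: 1·1 = 1 ✓; 1 stage ⇒ order 1.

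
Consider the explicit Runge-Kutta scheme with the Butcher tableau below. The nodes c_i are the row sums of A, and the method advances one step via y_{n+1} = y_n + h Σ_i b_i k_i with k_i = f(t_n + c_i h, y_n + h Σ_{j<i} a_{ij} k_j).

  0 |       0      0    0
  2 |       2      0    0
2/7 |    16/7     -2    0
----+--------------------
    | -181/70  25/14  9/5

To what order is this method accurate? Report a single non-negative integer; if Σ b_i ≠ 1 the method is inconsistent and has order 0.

b = (-181/70, 25/14, 9/5)
c = (0, 2, 2/7)
Ac = (0, 0, -4)
Σ b_i: (-181/70)·1 + 25/14·1 + 9/5·1 = 1 ✓
b·c: 25/14·2 + 9/5·2/7 = 143/35 ≠ 1/2 ⇒ order 1.

1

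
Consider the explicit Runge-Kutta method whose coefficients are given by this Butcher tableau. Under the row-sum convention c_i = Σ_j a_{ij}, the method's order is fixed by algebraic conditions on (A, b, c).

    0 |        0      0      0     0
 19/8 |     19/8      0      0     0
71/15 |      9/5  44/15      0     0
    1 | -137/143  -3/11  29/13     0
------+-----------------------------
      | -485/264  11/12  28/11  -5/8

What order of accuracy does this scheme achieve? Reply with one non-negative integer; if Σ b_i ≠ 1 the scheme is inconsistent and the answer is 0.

b = (-485/264, 11/12, 28/11, -5/8)
c = (0, 19/8, 71/15, 1)
Ac = (0, 0, 209/30, 170077/17160)
Σ b_i: (-485/264)·1 + 11/12·1 + 28/11·1 + (-5/8)·1 = 1 ✓
b·c: 11/12·19/8 + 28/11·71/15 + (-5/8)·1 = 23937/1760 ≠ 1/2 ⇒ order 1.

1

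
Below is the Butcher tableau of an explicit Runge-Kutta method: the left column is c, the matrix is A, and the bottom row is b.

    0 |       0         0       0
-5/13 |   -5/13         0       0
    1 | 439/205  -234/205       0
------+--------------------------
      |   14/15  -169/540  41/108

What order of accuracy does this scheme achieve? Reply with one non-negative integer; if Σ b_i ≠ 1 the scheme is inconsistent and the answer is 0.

3

b = (14/15, -169/540, 41/108)
c = (0, -5/13, 1)
Ac = (0, 0, 18/41)
Σ b_i: 14/15·1 + (-169/540)·1 + 41/108·1 = 1 ✓
b·c: (-169/540)·(-5/13) + 41/108·1 = 1/2 ✓
b·c²: (-169/540)·25/169 + 41/108·1 = 1/3 ✓
b·Ac: 41/108·18/41 = 1/6 ✓; 3 stages ⇒ order 3.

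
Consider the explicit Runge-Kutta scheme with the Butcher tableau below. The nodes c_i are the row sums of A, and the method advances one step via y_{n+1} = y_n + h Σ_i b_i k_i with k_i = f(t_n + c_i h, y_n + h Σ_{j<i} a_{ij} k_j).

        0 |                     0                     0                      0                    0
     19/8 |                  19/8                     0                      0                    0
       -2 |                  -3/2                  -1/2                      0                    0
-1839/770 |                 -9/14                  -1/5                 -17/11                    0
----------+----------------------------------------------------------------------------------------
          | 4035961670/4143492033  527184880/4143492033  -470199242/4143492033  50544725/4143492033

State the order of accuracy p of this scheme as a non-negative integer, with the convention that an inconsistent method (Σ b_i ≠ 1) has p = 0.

3

b = (4035961670/4143492033, 527184880/4143492033, -470199242/4143492033, 50544725/4143492033)
c = (0, 19/8, -2, -1839/770)
Ac = (0, 0, -19/16, 1151/440)
Σ b_i: 4035961670/4143492033·1 + 527184880/4143492033·1 + (-470199242/4143492033)·1 + 50544725/4143492033·1 = 1 ✓
b·c: 527184880/4143492033·19/8 + (-470199242/4143492033)·(-2) + 50544725/4143492033·(-1839/770) = 1/2 ✓
b·c²: 527184880/4143492033·361/64 + (-470199242/4143492033)·4 + 50544725/4143492033·3381921/592900 = 1/3 ✓
b·Ac: (-470199242/4143492033)·(-19/16) + 50544725/4143492033·1151/440 = 1/6 ✓
b·c³: 527184880/4143492033·6859/512 + (-470199242/4143492033)·(-8) + 50544725/4143492033·(-6219352719/456533000) = 3783900119913/1546903692320 ≠ 1/4 ⇒ order 3.
b·(c∘Ac): (-470199242/4143492033)·19/8 + 50544725/4143492033·(-2116689/338800) = -22920107839/66295872528 ≠ 1/8
b·Ac²: (-470199242/4143492033)·(-361/128) + 50544725/4143492033·(-25731/3520) = 15306075709/66295872528 ≠ 1/12
b·A²c: 50544725/4143492033·323/176 = 1484176925/66295872528 ≠ 1/24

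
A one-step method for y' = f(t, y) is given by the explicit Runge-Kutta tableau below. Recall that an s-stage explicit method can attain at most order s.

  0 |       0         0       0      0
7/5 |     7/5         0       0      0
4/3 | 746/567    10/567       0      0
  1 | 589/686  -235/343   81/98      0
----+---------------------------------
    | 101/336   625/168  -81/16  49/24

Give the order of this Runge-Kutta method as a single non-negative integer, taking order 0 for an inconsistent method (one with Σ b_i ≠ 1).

4

b = (101/336, 625/168, -81/16, 49/24)
c = (0, 7/5, 4/3, 1)
Ac = (0, 0, 2/81, 1/7)
Σ b_i: 101/336·1 + 625/168·1 + (-81/16)·1 + 49/24·1 = 1 ✓
b·c: 625/168·7/5 + (-81/16)·4/3 + 49/24·1 = 1/2 ✓
b·c²: 625/168·49/25 + (-81/16)·16/9 + 49/24·1 = 1/3 ✓
b·Ac: (-81/16)·2/81 + 49/24·1/7 = 1/6 ✓
b·c³: 625/168·343/125 + (-81/16)·64/27 + 49/24·1 = 1/4 ✓
b·(c∘Ac): (-81/16)·8/243 + 49/24·1/7 = 1/8 ✓
b·Ac²: (-81/16)·14/405 + 49/24·31/245 = 1/12 ✓
b·A²c: 49/24·1/49 = 1/24 ✓; 4 stages ⇒ order 4.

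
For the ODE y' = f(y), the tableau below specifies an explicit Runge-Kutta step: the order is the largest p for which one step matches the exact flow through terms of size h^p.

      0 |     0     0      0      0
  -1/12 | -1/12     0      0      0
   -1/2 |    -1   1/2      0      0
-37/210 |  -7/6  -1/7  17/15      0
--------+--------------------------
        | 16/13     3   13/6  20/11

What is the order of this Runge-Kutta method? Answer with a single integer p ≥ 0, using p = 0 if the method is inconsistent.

b = (16/13, 3, 13/6, 20/11)
c = (0, -1/12, -1/2, -37/210)
Ac = (0, 0, -1/24, -233/420)
Σ b_i: 16/13·1 + 3·1 + 13/6·1 + 20/11·1 = 7049/858 ≠ 1 ⇒ order 0.

0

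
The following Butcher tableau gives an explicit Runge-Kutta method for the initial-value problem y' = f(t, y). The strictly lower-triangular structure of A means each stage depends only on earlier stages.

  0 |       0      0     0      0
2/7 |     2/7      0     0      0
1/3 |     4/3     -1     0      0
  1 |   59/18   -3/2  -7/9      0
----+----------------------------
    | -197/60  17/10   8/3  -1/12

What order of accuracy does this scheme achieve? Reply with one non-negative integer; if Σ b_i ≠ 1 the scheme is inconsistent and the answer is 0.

b = (-197/60, 17/10, 8/3, -1/12)
c = (0, 2/7, 1/3, 1)
Ac = (0, 0, -2/7, -130/189)
Σ b_i: (-197/60)·1 + 17/10·1 + 8/3·1 + (-1/12)·1 = 1 ✓
b·c: 17/10·2/7 + 8/3·1/3 + (-1/12)·1 = 1627/1260 ≠ 1/2 ⇒ order 1.

1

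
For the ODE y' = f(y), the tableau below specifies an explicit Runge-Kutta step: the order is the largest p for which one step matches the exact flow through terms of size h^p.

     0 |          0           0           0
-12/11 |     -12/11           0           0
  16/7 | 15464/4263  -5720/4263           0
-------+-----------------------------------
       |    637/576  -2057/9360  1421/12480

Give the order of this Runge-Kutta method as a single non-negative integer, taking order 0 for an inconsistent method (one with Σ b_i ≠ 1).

b = (637/576, -2057/9360, 1421/12480)
c = (0, -12/11, 16/7)
Ac = (0, 0, 2080/1421)
Σ b_i: 637/576·1 + (-2057/9360)·1 + 1421/12480·1 = 1 ✓
b·c: (-2057/9360)·(-12/11) + 1421/12480·16/7 = 1/2 ✓
b·c²: (-2057/9360)·144/121 + 1421/12480·256/49 = 1/3 ✓
b·Ac: 1421/12480·2080/1421 = 1/6 ✓; 3 stages ⇒ order 3.

3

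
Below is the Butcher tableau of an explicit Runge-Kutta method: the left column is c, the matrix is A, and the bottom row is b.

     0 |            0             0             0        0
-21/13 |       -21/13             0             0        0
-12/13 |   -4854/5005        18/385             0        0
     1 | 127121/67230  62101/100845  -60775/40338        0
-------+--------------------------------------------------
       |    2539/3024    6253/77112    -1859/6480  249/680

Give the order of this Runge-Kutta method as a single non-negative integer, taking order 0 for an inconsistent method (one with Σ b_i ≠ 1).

4

b = (2539/3024, 6253/77112, -1859/6480, 249/680)
c = (0, -21/13, -12/13, 1)
Ac = (0, 0, -54/715, 493/1245)
Σ b_i: 2539/3024·1 + 6253/77112·1 + (-1859/6480)·1 + 249/680·1 = 1 ✓
b·c: 6253/77112·(-21/13) + (-1859/6480)·(-12/13) + 249/680·1 = 1/2 ✓
b·c²: 6253/77112·441/169 + (-1859/6480)·144/169 + 249/680·1 = 1/3 ✓
b·Ac: (-1859/6480)·(-54/715) + 249/680·493/1245 = 1/6 ✓
b·c³: 6253/77112·(-9261/2197) + (-1859/6480)·(-1728/2197) + 249/680·1 = 1/4 ✓
b·(c∘Ac): (-1859/6480)·648/9295 + 249/680·493/1245 = 1/8 ✓
b·Ac²: (-1859/6480)·1134/9295 + 249/680·1207/3735 = 1/12 ✓
b·A²c: 249/680·85/747 = 1/24 ✓; 4 stages ⇒ order 4.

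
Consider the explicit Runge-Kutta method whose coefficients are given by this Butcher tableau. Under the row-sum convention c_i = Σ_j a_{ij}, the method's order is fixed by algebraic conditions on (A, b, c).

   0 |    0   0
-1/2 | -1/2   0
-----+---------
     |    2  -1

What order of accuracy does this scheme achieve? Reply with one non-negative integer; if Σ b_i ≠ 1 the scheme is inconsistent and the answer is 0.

b = (2, -1)
c = (0, -1/2)
Σ b_i: 2·1 + (-1)·1 = 1 ✓
b·c: (-1)·(-1/2) = 1/2 ✓; 2 stages ⇒ order 2.

2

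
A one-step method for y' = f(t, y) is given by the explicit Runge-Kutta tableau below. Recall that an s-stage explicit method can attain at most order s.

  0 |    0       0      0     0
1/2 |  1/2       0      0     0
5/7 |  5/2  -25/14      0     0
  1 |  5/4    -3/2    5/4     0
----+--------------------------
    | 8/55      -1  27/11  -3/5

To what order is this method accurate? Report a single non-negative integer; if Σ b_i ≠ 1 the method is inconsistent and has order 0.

b = (8/55, -1, 27/11, -3/5)
c = (0, 1/2, 5/7, 1)
Ac = (0, 0, -25/28, 1/7)
Σ b_i: 8/55·1 + (-1)·1 + 27/11·1 + (-3/5)·1 = 1 ✓
b·c: (-1)·1/2 + 27/11·5/7 + (-3/5)·1 = 503/770 ≠ 1/2 ⇒ order 1.

1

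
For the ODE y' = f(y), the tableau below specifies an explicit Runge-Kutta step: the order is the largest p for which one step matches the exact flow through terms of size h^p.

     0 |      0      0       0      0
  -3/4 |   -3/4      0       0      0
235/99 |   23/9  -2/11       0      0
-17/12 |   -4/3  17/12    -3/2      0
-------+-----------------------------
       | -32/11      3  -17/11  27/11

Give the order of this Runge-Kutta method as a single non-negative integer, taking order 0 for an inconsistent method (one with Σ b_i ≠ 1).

1

b = (-32/11, 3, -17/11, 27/11)
c = (0, -3/4, 235/99, -17/12)
Ac = (0, 0, 3/22, -2441/528)
Σ b_i: (-32/11)·1 + 3·1 + (-17/11)·1 + 27/11·1 = 1 ✓
b·c: 3·(-3/4) + (-17/11)·235/99 + 27/11·(-17/12) = -10232/1089 ≠ 1/2 ⇒ order 1.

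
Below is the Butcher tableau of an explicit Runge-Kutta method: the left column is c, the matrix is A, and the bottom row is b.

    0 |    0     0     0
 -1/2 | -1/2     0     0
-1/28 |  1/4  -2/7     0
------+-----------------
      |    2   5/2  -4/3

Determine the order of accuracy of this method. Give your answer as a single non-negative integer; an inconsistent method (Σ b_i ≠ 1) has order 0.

b = (2, 5/2, -4/3)
c = (0, -1/2, -1/28)
Ac = (0, 0, 1/7)
Σ b_i: 2·1 + 5/2·1 + (-4/3)·1 = 19/6 ≠ 1 ⇒ order 0.

0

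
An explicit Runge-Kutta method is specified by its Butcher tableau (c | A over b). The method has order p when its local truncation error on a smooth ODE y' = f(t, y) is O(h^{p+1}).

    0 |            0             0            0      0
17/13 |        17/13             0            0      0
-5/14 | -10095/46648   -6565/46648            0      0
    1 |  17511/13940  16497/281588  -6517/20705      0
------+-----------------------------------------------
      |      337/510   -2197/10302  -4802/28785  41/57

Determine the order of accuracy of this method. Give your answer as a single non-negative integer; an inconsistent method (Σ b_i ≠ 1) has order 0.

4

b = (337/510, -2197/10302, -4802/28785, 41/57)
c = (0, 17/13, -5/14, 1)
Ac = (0, 0, -505/2744, 31/164)
Σ b_i: 337/510·1 + (-2197/10302)·1 + (-4802/28785)·1 + 41/57·1 = 1 ✓
b·c: (-2197/10302)·17/13 + (-4802/28785)·(-5/14) + 41/57·1 = 1/2 ✓
b·c²: (-2197/10302)·289/169 + (-4802/28785)·25/196 + 41/57·1 = 1/3 ✓
b·Ac: (-4802/28785)·(-505/2744) + 41/57·31/164 = 1/6 ✓
b·c³: (-2197/10302)·4913/2197 + (-4802/28785)·(-125/2744) + 41/57·1 = 1/4 ✓
b·(c∘Ac): (-4802/28785)·2525/38416 + 41/57·31/164 = 1/8 ✓
b·Ac²: (-4802/28785)·(-8585/35672) + 41/57·32/533 = 1/12 ✓
b·A²c: 41/57·19/328 = 1/24 ✓; 4 stages ⇒ order 4.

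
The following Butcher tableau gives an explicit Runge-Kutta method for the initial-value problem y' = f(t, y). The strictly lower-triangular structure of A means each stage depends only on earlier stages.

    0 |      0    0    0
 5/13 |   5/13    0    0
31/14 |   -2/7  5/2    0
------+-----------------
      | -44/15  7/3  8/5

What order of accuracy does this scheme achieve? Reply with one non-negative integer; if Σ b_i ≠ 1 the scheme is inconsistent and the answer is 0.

1

b = (-44/15, 7/3, 8/5)
c = (0, 5/13, 31/14)
Ac = (0, 0, 25/26)
Σ b_i: (-44/15)·1 + 7/3·1 + 8/5·1 = 1 ✓
b·c: 7/3·5/13 + 8/5·31/14 = 6061/1365 ≠ 1/2 ⇒ order 1.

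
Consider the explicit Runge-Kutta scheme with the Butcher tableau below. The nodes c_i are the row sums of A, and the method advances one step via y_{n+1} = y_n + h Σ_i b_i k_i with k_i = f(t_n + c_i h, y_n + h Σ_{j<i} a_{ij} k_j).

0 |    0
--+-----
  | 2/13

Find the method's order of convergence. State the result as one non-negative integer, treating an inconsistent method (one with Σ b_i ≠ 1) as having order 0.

b = (2/13)
c = (0)
Σ b_i: 2/13·1 = 2/13 ≠ 1 ⇒ order 0.

0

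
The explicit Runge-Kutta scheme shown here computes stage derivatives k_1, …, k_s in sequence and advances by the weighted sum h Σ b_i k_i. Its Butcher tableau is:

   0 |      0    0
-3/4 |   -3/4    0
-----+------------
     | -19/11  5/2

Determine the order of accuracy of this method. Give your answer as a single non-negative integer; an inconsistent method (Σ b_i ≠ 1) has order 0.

b = (-19/11, 5/2)
c = (0, -3/4)
Σ b_i: (-19/11)·1 + 5/2·1 = 17/22 ≠ 1 ⇒ order 0.

0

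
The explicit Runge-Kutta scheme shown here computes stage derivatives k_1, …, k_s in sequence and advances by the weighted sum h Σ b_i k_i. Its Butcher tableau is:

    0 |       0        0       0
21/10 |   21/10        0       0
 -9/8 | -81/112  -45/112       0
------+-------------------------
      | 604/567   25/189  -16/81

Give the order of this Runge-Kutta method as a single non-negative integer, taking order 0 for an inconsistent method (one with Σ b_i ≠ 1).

3

b = (604/567, 25/189, -16/81)
c = (0, 21/10, -9/8)
Ac = (0, 0, -27/32)
Σ b_i: 604/567·1 + 25/189·1 + (-16/81)·1 = 1 ✓
b·c: 25/189·21/10 + (-16/81)·(-9/8) = 1/2 ✓
b·c²: 25/189·441/100 + (-16/81)·81/64 = 1/3 ✓
b·Ac: (-16/81)·(-27/32) = 1/6 ✓; 3 stages ⇒ order 3.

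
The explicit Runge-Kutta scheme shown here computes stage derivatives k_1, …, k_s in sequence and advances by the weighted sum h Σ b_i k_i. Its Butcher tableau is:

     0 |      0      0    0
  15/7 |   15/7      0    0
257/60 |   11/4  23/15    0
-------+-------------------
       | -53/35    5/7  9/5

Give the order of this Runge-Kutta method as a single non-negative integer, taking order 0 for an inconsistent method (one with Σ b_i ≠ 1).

1

b = (-53/35, 5/7, 9/5)
c = (0, 15/7, 257/60)
Ac = (0, 0, 23/7)
Σ b_i: (-53/35)·1 + 5/7·1 + 9/5·1 = 1 ✓
b·c: 5/7·15/7 + 9/5·257/60 = 45279/4900 ≠ 1/2 ⇒ order 1.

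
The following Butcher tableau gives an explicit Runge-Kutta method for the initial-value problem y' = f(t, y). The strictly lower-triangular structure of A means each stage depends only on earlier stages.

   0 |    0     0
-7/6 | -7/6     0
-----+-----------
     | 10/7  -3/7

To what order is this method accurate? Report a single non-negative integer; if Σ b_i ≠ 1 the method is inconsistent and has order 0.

2

b = (10/7, -3/7)
c = (0, -7/6)
Σ b_i: 10/7·1 + (-3/7)·1 = 1 ✓
b·c: (-3/7)·(-7/6) = 1/2 ✓; 2 stages ⇒ order 2.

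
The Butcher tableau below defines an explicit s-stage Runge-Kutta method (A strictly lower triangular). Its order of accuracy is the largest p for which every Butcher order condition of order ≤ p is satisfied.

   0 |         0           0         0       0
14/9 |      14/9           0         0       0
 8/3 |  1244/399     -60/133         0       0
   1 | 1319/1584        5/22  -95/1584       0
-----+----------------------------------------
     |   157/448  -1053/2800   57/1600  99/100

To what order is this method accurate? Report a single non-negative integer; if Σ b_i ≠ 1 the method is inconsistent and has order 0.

b = (157/448, -1053/2800, 57/1600, 99/100)
c = (0, 14/9, 8/3, 1)
Ac = (0, 0, -40/57, 115/594)
Σ b_i: 157/448·1 + (-1053/2800)·1 + 57/1600·1 + 99/100·1 = 1 ✓
b·c: (-1053/2800)·14/9 + 57/1600·8/3 + 99/100·1 = 1/2 ✓
b·c²: (-1053/2800)·196/81 + 57/1600·64/9 + 99/100·1 = 1/3 ✓
b·Ac: 57/1600·(-40/57) + 99/100·115/594 = 1/6 ✓
b·c³: (-1053/2800)·2744/729 + 57/1600·512/27 + 99/100·1 = 1/4 ✓
b·(c∘Ac): 57/1600·(-320/171) + 99/100·115/594 = 1/8 ✓
b·Ac²: 57/1600·(-560/513) + 99/100·10/81 = 1/12 ✓
b·A²c: 99/100·25/594 = 1/24 ✓; 4 stages ⇒ order 4.

4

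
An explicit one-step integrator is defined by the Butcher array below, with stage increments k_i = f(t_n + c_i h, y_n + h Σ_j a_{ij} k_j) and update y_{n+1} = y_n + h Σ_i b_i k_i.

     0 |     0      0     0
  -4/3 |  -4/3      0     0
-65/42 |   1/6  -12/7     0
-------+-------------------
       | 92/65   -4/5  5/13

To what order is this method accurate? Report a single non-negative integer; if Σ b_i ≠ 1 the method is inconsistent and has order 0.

b = (92/65, -4/5, 5/13)
c = (0, -4/3, -65/42)
Ac = (0, 0, 16/7)
Σ b_i: 92/65·1 + (-4/5)·1 + 5/13·1 = 1 ✓
b·c: (-4/5)·(-4/3) + 5/13·(-65/42) = 33/70 ≠ 1/2 ⇒ order 1.

1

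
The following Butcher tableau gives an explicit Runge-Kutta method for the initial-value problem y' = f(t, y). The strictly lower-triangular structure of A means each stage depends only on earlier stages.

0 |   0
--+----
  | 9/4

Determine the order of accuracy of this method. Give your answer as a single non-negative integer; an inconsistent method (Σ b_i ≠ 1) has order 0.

b = (9/4)
c = (0)
Σ b_i: 9/4·1 = 9/4 ≠ 1 ⇒ order 0.

0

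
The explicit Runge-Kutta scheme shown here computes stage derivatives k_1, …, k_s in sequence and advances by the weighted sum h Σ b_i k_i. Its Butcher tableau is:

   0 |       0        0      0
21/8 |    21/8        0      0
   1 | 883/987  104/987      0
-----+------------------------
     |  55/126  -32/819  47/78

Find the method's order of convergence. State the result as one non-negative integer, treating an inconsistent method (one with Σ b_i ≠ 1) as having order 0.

3

b = (55/126, -32/819, 47/78)
c = (0, 21/8, 1)
Ac = (0, 0, 13/47)
Σ b_i: 55/126·1 + (-32/819)·1 + 47/78·1 = 1 ✓
b·c: (-32/819)·21/8 + 47/78·1 = 1/2 ✓
b·c²: (-32/819)·441/64 + 47/78·1 = 1/3 ✓
b·Ac: 47/78·13/47 = 1/6 ✓; 3 stages ⇒ order 3.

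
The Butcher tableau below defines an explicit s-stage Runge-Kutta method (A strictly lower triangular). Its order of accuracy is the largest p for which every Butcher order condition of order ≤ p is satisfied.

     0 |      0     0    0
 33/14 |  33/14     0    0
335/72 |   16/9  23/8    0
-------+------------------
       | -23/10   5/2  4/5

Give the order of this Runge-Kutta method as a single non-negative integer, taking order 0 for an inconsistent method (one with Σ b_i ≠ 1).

b = (-23/10, 5/2, 4/5)
c = (0, 33/14, 335/72)
Ac = (0, 0, 759/112)
Σ b_i: (-23/10)·1 + 5/2·1 + 4/5·1 = 1 ✓
b·c: 5/2·33/14 + 4/5·335/72 = 2423/252 ≠ 1/2 ⇒ order 1.

1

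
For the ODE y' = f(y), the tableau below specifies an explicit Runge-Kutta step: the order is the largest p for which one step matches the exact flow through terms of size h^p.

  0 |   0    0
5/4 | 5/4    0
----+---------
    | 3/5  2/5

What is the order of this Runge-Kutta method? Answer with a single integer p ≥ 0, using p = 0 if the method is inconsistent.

2

b = (3/5, 2/5)
c = (0, 5/4)
Σ b_i: 3/5·1 + 2/5·1 = 1 ✓
b·c: 2/5·5/4 = 1/2 ✓; 2 stages ⇒ order 2.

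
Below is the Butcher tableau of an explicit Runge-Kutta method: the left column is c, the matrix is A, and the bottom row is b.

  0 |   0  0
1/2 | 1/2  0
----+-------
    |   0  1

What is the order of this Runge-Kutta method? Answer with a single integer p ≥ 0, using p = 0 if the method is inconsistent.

b = (0, 1)
c = (0, 1/2)
Σ b_i: 1·1 = 1 ✓
b·c: 1·1/2 = 1/2 ✓; 2 stages ⇒ order 2.

2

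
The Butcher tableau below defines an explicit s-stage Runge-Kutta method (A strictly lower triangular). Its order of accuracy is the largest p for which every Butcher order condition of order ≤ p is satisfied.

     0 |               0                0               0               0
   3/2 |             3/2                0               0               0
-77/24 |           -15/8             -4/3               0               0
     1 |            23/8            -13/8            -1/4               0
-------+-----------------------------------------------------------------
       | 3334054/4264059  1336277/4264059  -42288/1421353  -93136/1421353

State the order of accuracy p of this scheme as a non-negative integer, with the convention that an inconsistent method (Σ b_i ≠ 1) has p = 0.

3

b = (3334054/4264059, 1336277/4264059, -42288/1421353, -93136/1421353)
c = (0, 3/2, -77/24, 1)
Ac = (0, 0, -2, -157/96)
Σ b_i: 3334054/4264059·1 + 1336277/4264059·1 + (-42288/1421353)·1 + (-93136/1421353)·1 = 1 ✓
b·c: 1336277/4264059·3/2 + (-42288/1421353)·(-77/24) + (-93136/1421353)·1 = 1/2 ✓
b·c²: 1336277/4264059·9/4 + (-42288/1421353)·5929/576 + (-93136/1421353)·1 = 1/3 ✓
b·Ac: (-42288/1421353)·(-2) + (-93136/1421353)·(-157/96) = 1/6 ✓
b·c³: 1336277/4264059·27/8 + (-42288/1421353)·(-456533/13824) + (-93136/1421353)·1 = 808336153/409349664 ≠ 1/4 ⇒ order 3.
b·(c∘Ac): (-42288/1421353)·77/12 + (-93136/1421353)·(-157/96) = -714191/8528118 ≠ 1/8
b·Ac²: (-42288/1421353)·(-3) + (-93136/1421353)·(-14353/2304) = 101817229/204674832 ≠ 1/12
b·A²c: (-93136/1421353)·1/2 = -46568/1421353 ≠ 1/24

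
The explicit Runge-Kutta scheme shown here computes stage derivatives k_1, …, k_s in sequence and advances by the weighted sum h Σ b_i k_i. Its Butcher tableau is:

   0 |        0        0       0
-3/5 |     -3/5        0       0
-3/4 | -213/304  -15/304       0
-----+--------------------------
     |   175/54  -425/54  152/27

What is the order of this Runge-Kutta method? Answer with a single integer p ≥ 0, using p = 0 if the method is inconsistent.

3

b = (175/54, -425/54, 152/27)
c = (0, -3/5, -3/4)
Ac = (0, 0, 9/304)
Σ b_i: 175/54·1 + (-425/54)·1 + 152/27·1 = 1 ✓
b·c: (-425/54)·(-3/5) + 152/27·(-3/4) = 1/2 ✓
b·c²: (-425/54)·9/25 + 152/27·9/16 = 1/3 ✓
b·Ac: 152/27·9/304 = 1/6 ✓; 3 stages ⇒ order 3.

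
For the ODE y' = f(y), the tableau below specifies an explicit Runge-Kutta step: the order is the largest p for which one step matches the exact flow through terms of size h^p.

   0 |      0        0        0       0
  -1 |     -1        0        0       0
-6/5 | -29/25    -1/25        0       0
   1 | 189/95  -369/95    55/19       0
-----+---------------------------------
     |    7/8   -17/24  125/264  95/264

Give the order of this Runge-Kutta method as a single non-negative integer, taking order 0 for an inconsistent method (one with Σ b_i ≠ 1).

4

b = (7/8, -17/24, 125/264, 95/264)
c = (0, -1, -6/5, 1)
Ac = (0, 0, 1/25, 39/95)
Σ b_i: 7/8·1 + (-17/24)·1 + 125/264·1 + 95/264·1 = 1 ✓
b·c: (-17/24)·(-1) + 125/264·(-6/5) + 95/264·1 = 1/2 ✓
b·c²: (-17/24)·1 + 125/264·36/25 + 95/264·1 = 1/3 ✓
b·Ac: 125/264·1/25 + 95/264·39/95 = 1/6 ✓
b·c³: (-17/24)·(-1) + 125/264·(-216/125) + 95/264·1 = 1/4 ✓
b·(c∘Ac): 125/264·(-6/125) + 95/264·39/95 = 1/8 ✓
b·Ac²: 125/264·(-1/25) + 95/264·27/95 = 1/12 ✓
b·A²c: 95/264·11/95 = 1/24 ✓; 4 stages ⇒ order 4.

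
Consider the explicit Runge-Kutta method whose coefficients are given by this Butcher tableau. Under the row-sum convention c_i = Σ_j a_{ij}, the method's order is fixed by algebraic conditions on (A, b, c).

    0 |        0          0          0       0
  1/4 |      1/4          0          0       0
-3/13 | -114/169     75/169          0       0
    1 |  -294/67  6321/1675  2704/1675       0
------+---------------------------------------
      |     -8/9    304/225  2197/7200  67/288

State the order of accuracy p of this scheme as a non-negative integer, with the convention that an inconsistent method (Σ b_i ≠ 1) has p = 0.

4

b = (-8/9, 304/225, 2197/7200, 67/288)
c = (0, 1/4, -3/13, 1)
Ac = (0, 0, 75/676, 153/268)
Σ b_i: (-8/9)·1 + 304/225·1 + 2197/7200·1 + 67/288·1 = 1 ✓
b·c: 304/225·1/4 + 2197/7200·(-3/13) + 67/288·1 = 1/2 ✓
b·c²: 304/225·1/16 + 2197/7200·9/169 + 67/288·1 = 1/3 ✓
b·Ac: 2197/7200·75/676 + 67/288·153/268 = 1/6 ✓
b·c³: 304/225·1/64 + 2197/7200·(-27/2197) + 67/288·1 = 1/4 ✓
b·(c∘Ac): 2197/7200·(-225/8788) + 67/288·153/268 = 1/8 ✓
b·Ac²: 2197/7200·75/2704 + 67/288·345/1072 = 1/12 ✓
b·A²c: 67/288·12/67 = 1/24 ✓; 4 stages ⇒ order 4.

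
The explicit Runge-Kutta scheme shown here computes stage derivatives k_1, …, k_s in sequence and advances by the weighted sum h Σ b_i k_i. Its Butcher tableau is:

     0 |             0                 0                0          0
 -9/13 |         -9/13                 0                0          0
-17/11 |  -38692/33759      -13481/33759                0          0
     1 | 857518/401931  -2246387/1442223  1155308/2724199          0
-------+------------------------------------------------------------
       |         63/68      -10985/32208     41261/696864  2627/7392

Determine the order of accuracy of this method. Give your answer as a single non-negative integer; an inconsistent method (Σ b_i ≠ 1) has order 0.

b = (63/68, -10985/32208, 41261/696864, 2627/7392)
c = (0, -9/13, -17/11, 1)
Ac = (0, 0, 1037/3751, 1111/2627)
Σ b_i: 63/68·1 + (-10985/32208)·1 + 41261/696864·1 + 2627/7392·1 = 1 ✓
b·c: (-10985/32208)·(-9/13) + 41261/696864·(-17/11) + 2627/7392·1 = 1/2 ✓
b·c²: (-10985/32208)·81/169 + 41261/696864·289/121 + 2627/7392·1 = 1/3 ✓
b·Ac: 41261/696864·1037/3751 + 2627/7392·1111/2627 = 1/6 ✓
b·c³: (-10985/32208)·(-729/2197) + 41261/696864·(-4913/1331) + 2627/7392·1 = 1/4 ✓
b·(c∘Ac): 41261/696864·(-17629/41261) + 2627/7392·1111/2627 = 1/8 ✓
b·Ac²: 41261/696864·(-9333/48763) + 2627/7392·9097/34151 = 1/12 ✓
b·A²c: 2627/7392·308/2627 = 1/24 ✓; 4 stages ⇒ order 4.

4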